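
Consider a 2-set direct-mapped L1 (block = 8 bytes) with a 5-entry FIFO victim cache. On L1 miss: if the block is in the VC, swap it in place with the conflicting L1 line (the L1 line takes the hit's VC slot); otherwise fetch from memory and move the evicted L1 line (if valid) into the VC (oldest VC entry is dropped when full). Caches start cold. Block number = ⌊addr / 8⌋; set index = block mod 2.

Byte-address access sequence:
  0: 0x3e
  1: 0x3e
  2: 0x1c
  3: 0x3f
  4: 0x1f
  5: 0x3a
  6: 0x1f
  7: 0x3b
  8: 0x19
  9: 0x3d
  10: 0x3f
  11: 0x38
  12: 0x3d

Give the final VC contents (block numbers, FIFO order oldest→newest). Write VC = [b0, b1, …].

VC = [3]

  [0] addr=0x3e blk=7 s=1: MISS | VC []
  [1] addr=0x3e blk=7 s=1: L1-HIT | VC []
  [2] addr=0x1c blk=3 s=1: MISS | VC [7]
  [3] addr=0x3f blk=7 s=1: VC-HIT | VC [3]
  [4] addr=0x1f blk=3 s=1: VC-HIT | VC [7]
  [5] addr=0x3a blk=7 s=1: VC-HIT | VC [3]
  [6] addr=0x1f blk=3 s=1: VC-HIT | VC [7]
  [7] addr=0x3b blk=7 s=1: VC-HIT | VC [3]
  [8] addr=0x19 blk=3 s=1: VC-HIT | VC [7]
  [9] addr=0x3d blk=7 s=1: VC-HIT | VC [3]
  [10] addr=0x3f blk=7 s=1: L1-HIT | VC [3]
  [11] addr=0x38 blk=7 s=1: L1-HIT | VC [3]
  [12] addr=0x3d blk=7 s=1: L1-HIT | VC [3]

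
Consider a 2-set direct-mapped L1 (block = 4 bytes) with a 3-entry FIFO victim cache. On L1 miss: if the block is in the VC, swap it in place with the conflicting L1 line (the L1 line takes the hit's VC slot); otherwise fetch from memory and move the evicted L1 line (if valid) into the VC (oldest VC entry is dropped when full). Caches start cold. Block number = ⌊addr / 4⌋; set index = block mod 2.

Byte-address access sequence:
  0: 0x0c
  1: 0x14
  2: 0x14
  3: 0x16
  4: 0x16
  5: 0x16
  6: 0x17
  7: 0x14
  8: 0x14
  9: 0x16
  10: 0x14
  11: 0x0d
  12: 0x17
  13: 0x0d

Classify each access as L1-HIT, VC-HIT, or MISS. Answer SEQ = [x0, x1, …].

0: 0xc (blk 3, set 1) → MISS  vc=[]
1: 0x14 (blk 5, set 1) → MISS  vc=[3]
2: 0x14 (blk 5, set 1) → L1-HIT  vc=[3]
3: 0x16 (blk 5, set 1) → L1-HIT  vc=[3]
4: 0x16 (blk 5, set 1) → L1-HIT  vc=[3]
5: 0x16 (blk 5, set 1) → L1-HIT  vc=[3]
6: 0x17 (blk 5, set 1) → L1-HIT  vc=[3]
7: 0x14 (blk 5, set 1) → L1-HIT  vc=[3]
8: 0x14 (blk 5, set 1) → L1-HIT  vc=[3]
9: 0x16 (blk 5, set 1) → L1-HIT  vc=[3]
10: 0x14 (blk 5, set 1) → L1-HIT  vc=[3]
11: 0xd (blk 3, set 1) → VC-HIT  vc=[5]
12: 0x17 (blk 5, set 1) → VC-HIT  vc=[3]
13: 0xd (blk 3, set 1) → VC-HIT  vc=[5]

SEQ = [MISS, MISS, L1-HIT, L1-HIT, L1-HIT, L1-HIT, L1-HIT, L1-HIT, L1-HIT, L1-HIT, L1-HIT, VC-HIT, VC-HIT, VC-HIT]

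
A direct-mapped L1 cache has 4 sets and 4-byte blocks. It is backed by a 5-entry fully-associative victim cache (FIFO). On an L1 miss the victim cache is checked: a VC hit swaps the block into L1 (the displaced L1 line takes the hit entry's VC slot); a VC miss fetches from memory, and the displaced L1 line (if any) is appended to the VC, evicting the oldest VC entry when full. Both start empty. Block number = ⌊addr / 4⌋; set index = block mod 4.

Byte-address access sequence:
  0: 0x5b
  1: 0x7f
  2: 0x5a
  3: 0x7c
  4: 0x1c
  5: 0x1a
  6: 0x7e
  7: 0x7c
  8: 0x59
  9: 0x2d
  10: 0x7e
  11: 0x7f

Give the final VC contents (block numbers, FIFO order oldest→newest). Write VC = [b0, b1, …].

VC = [7, 6, 11]

0: 0x5b (blk 22, set 2) → MISS  vc=[]
1: 0x7f (blk 31, set 3) → MISS  vc=[]
2: 0x5a (blk 22, set 2) → L1-HIT  vc=[]
3: 0x7c (blk 31, set 3) → L1-HIT  vc=[]
4: 0x1c (blk 7, set 3) → MISS  vc=[31]
5: 0x1a (blk 6, set 2) → MISS  vc=[31, 22]
6: 0x7e (blk 31, set 3) → VC-HIT  vc=[7, 22]
7: 0x7c (blk 31, set 3) → L1-HIT  vc=[7, 22]
8: 0x59 (blk 22, set 2) → VC-HIT  vc=[7, 6]
9: 0x2d (blk 11, set 3) → MISS  vc=[7, 6, 31]
10: 0x7e (blk 31, set 3) → VC-HIT  vc=[7, 6, 11]
11: 0x7f (blk 31, set 3) → L1-HIT  vc=[7, 6, 11]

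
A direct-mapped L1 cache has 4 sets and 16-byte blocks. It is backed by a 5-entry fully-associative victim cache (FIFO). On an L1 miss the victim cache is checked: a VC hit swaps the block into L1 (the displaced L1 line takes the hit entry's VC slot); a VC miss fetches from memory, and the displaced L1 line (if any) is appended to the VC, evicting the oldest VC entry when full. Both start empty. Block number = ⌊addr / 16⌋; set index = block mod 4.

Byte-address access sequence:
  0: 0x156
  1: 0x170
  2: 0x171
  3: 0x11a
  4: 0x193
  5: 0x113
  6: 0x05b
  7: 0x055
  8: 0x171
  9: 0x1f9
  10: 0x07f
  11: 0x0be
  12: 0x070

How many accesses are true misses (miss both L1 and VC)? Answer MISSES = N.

MISSES = 8

  [0] addr=0x156 blk=21 s=1: MISS | VC []
  [1] addr=0x170 blk=23 s=3: MISS | VC []
  [2] addr=0x171 blk=23 s=3: L1-HIT | VC []
  [3] addr=0x11a blk=17 s=1: MISS | VC [21]
  [4] addr=0x193 blk=25 s=1: MISS | VC [21, 17]
  [5] addr=0x113 blk=17 s=1: VC-HIT | VC [21, 25]
  [6] addr=0x5b blk=5 s=1: MISS | VC [21, 25, 17]
  [7] addr=0x55 blk=5 s=1: L1-HIT | VC [21, 25, 17]
  [8] addr=0x171 blk=23 s=3: L1-HIT | VC [21, 25, 17]
  [9] addr=0x1f9 blk=31 s=3: MISS | VC [21, 25, 17, 23]
  [10] addr=0x7f blk=7 s=3: MISS | VC [21, 25, 17, 23, 31]
  [11] addr=0xbe blk=11 s=3: MISS | VC [25, 17, 23, 31, 7]
  [12] addr=0x70 blk=7 s=3: VC-HIT | VC [25, 17, 23, 31, 11]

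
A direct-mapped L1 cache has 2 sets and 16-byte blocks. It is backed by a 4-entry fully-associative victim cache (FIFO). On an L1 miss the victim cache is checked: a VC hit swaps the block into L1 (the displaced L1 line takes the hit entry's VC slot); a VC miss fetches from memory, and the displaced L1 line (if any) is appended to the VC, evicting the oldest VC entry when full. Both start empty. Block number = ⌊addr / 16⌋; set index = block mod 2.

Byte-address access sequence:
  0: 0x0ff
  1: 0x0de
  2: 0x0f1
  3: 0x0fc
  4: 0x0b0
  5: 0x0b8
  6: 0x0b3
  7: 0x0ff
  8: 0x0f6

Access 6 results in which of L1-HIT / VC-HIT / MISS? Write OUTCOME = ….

OUTCOME = L1-HIT

#0 0xff→b15/s1 MISS; vc=[]
#1 0xde→b13/s1 MISS; vc=[15]
#2 0xf1→b15/s1 VC-HIT; vc=[13]
#3 0xfc→b15/s1 L1-HIT; vc=[13]
#4 0xb0→b11/s1 MISS; vc=[13,15]
#5 0xb8→b11/s1 L1-HIT; vc=[13,15]
#6 0xb3→b11/s1 L1-HIT; vc=[13,15]
#7 0xff→b15/s1 VC-HIT; vc=[13,11]
#8 0xf6→b15/s1 L1-HIT; vc=[13,11]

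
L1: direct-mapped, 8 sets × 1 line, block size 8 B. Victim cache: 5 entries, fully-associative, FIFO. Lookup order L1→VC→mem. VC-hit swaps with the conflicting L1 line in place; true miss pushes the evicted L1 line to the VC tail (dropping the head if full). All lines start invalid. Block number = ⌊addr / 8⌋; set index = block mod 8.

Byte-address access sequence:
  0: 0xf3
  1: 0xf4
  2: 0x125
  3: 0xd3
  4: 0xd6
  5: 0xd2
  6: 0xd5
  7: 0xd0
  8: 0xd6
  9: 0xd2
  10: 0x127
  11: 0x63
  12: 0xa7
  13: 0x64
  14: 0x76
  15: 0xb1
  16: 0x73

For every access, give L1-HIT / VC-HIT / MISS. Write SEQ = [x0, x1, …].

SEQ = [MISS, L1-HIT, MISS, MISS, L1-HIT, L1-HIT, L1-HIT, L1-HIT, L1-HIT, L1-HIT, L1-HIT, MISS, MISS, VC-HIT, MISS, MISS, VC-HIT]

0: 0xf3 (blk 30, set 6) → MISS  vc=[]
1: 0xf4 (blk 30, set 6) → L1-HIT  vc=[]
2: 0x125 (blk 36, set 4) → MISS  vc=[]
3: 0xd3 (blk 26, set 2) → MISS  vc=[]
4: 0xd6 (blk 26, set 2) → L1-HIT  vc=[]
5: 0xd2 (blk 26, set 2) → L1-HIT  vc=[]
6: 0xd5 (blk 26, set 2) → L1-HIT  vc=[]
7: 0xd0 (blk 26, set 2) → L1-HIT  vc=[]
8: 0xd6 (blk 26, set 2) → L1-HIT  vc=[]
9: 0xd2 (blk 26, set 2) → L1-HIT  vc=[]
10: 0x127 (blk 36, set 4) → L1-HIT  vc=[]
11: 0x63 (blk 12, set 4) → MISS  vc=[36]
12: 0xa7 (blk 20, set 4) → MISS  vc=[36, 12]
13: 0x64 (blk 12, set 4) → VC-HIT  vc=[36, 20]
14: 0x76 (blk 14, set 6) → MISS  vc=[36, 20, 30]
15: 0xb1 (blk 22, set 6) → MISS  vc=[36, 20, 30, 14]
16: 0x73 (blk 14, set 6) → VC-HIT  vc=[36, 20, 30, 22]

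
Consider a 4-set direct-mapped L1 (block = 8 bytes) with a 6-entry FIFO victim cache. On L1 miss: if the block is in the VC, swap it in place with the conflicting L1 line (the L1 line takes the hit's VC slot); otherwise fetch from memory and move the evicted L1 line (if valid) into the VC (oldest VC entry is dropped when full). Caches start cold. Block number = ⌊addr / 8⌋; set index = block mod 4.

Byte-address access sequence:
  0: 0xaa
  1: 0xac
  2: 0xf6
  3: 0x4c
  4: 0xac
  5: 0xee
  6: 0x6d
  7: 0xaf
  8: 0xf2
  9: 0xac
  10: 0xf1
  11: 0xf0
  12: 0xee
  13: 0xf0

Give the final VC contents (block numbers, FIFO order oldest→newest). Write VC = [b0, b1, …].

VC = [9, 13, 21]

#0 0xaa→b21/s1 MISS; vc=[]
#1 0xac→b21/s1 L1-HIT; vc=[]
#2 0xf6→b30/s2 MISS; vc=[]
#3 0x4c→b9/s1 MISS; vc=[21]
#4 0xac→b21/s1 VC-HIT; vc=[9]
#5 0xee→b29/s1 MISS; vc=[9,21]
#6 0x6d→b13/s1 MISS; vc=[9,21,29]
#7 0xaf→b21/s1 VC-HIT; vc=[9,13,29]
#8 0xf2→b30/s2 L1-HIT; vc=[9,13,29]
#9 0xac→b21/s1 L1-HIT; vc=[9,13,29]
#10 0xf1→b30/s2 L1-HIT; vc=[9,13,29]
#11 0xf0→b30/s2 L1-HIT; vc=[9,13,29]
#12 0xee→b29/s1 VC-HIT; vc=[9,13,21]
#13 0xf0→b30/s2 L1-HIT; vc=[9,13,21]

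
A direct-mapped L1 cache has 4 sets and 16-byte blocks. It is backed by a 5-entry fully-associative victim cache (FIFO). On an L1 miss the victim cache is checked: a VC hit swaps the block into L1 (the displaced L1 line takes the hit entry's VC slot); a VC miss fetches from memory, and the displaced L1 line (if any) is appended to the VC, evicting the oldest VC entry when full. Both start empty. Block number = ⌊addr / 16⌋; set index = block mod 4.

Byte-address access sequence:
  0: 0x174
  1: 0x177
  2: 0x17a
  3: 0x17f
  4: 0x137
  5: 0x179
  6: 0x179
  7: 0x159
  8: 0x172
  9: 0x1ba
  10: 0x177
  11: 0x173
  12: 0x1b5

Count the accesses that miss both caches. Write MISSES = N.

MISSES = 4

0: 0x174 (blk 23, set 3) → MISS  vc=[]
1: 0x177 (blk 23, set 3) → L1-HIT  vc=[]
2: 0x17a (blk 23, set 3) → L1-HIT  vc=[]
3: 0x17f (blk 23, set 3) → L1-HIT  vc=[]
4: 0x137 (blk 19, set 3) → MISS  vc=[23]
5: 0x179 (blk 23, set 3) → VC-HIT  vc=[19]
6: 0x179 (blk 23, set 3) → L1-HIT  vc=[19]
7: 0x159 (blk 21, set 1) → MISS  vc=[19]
8: 0x172 (blk 23, set 3) → L1-HIT  vc=[19]
9: 0x1ba (blk 27, set 3) → MISS  vc=[19, 23]
10: 0x177 (blk 23, set 3) → VC-HIT  vc=[19, 27]
11: 0x173 (blk 23, set 3) → L1-HIT  vc=[19, 27]
12: 0x1b5 (blk 27, set 3) → VC-HIT  vc=[19, 23]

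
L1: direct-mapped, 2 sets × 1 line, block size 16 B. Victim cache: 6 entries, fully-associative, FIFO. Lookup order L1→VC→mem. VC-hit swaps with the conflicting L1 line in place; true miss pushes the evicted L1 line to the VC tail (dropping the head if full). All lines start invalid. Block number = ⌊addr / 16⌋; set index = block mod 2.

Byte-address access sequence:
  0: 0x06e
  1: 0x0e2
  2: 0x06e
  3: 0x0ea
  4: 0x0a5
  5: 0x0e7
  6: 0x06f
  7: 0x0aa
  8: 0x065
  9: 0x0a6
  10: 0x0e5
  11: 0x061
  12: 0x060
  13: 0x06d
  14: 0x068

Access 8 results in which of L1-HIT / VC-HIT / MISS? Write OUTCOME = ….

  [0] addr=0x6e blk=6 s=0: MISS | VC []
  [1] addr=0xe2 blk=14 s=0: MISS | VC [6]
  [2] addr=0x6e blk=6 s=0: VC-HIT | VC [14]
  [3] addr=0xea blk=14 s=0: VC-HIT | VC [6]
  [4] addr=0xa5 blk=10 s=0: MISS | VC [6, 14]
  [5] addr=0xe7 blk=14 s=0: VC-HIT | VC [6, 10]
  [6] addr=0x6f blk=6 s=0: VC-HIT | VC [14, 10]
  [7] addr=0xaa blk=10 s=0: VC-HIT | VC [14, 6]
  [8] addr=0x65 blk=6 s=0: VC-HIT | VC [14, 10]
  [9] addr=0xa6 blk=10 s=0: VC-HIT | VC [14, 6]
  [10] addr=0xe5 blk=14 s=0: VC-HIT | VC [10, 6]
  [11] addr=0x61 blk=6 s=0: VC-HIT | VC [10, 14]
  [12] addr=0x60 blk=6 s=0: L1-HIT | VC [10, 14]
  [13] addr=0x6d blk=6 s=0: L1-HIT | VC [10, 14]
  [14] addr=0x68 blk=6 s=0: L1-HIT | VC [10, 14]

OUTCOME = VC-HIT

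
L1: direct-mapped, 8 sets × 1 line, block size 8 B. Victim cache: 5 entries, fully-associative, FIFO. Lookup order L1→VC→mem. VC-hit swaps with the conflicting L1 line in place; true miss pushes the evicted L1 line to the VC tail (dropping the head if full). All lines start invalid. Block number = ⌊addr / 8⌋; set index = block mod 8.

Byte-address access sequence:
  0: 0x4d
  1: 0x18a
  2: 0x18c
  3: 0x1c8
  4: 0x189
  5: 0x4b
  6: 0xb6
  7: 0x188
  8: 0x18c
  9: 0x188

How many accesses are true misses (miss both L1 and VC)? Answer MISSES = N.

MISSES = 4

  [0] addr=0x4d blk=9 s=1: MISS | VC []
  [1] addr=0x18a blk=49 s=1: MISS | VC [9]
  [2] addr=0x18c blk=49 s=1: L1-HIT | VC [9]
  [3] addr=0x1c8 blk=57 s=1: MISS | VC [9, 49]
  [4] addr=0x189 blk=49 s=1: VC-HIT | VC [9, 57]
  [5] addr=0x4b blk=9 s=1: VC-HIT | VC [49, 57]
  [6] addr=0xb6 blk=22 s=6: MISS | VC [49, 57]
  [7] addr=0x188 blk=49 s=1: VC-HIT | VC [9, 57]
  [8] addr=0x18c blk=49 s=1: L1-HIT | VC [9, 57]
  [9] addr=0x188 blk=49 s=1: L1-HIT | VC [9, 57]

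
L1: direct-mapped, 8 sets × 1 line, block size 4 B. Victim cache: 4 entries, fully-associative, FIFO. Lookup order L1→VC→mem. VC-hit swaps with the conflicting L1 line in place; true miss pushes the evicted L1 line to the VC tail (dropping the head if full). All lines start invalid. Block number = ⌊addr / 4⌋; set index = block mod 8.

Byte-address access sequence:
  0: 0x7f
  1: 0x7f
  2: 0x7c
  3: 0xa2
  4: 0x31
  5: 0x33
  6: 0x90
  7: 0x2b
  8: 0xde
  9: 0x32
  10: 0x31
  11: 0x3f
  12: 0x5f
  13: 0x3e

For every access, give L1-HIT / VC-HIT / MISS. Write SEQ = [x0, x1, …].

SEQ = [MISS, L1-HIT, L1-HIT, MISS, MISS, L1-HIT, MISS, MISS, MISS, VC-HIT, L1-HIT, MISS, MISS, VC-HIT]

#0 0x7f→b31/s7 MISS; vc=[]
#1 0x7f→b31/s7 L1-HIT; vc=[]
#2 0x7c→b31/s7 L1-HIT; vc=[]
#3 0xa2→b40/s0 MISS; vc=[]
#4 0x31→b12/s4 MISS; vc=[]
#5 0x33→b12/s4 L1-HIT; vc=[]
#6 0x90→b36/s4 MISS; vc=[12]
#7 0x2b→b10/s2 MISS; vc=[12]
#8 0xde→b55/s7 MISS; vc=[12,31]
#9 0x32→b12/s4 VC-HIT; vc=[36,31]
#10 0x31→b12/s4 L1-HIT; vc=[36,31]
#11 0x3f→b15/s7 MISS; vc=[36,31,55]
#12 0x5f→b23/s7 MISS; vc=[36,31,55,15]
#13 0x3e→b15/s7 VC-HIT; vc=[36,31,55,23]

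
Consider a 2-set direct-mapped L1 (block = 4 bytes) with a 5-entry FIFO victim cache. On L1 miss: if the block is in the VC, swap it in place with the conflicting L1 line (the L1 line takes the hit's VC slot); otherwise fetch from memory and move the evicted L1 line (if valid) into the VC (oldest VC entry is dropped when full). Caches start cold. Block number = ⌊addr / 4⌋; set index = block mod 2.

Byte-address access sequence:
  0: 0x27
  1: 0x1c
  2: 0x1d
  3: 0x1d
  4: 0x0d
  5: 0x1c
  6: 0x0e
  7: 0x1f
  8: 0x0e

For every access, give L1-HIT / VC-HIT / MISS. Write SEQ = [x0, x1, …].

0: 0x27 (blk 9, set 1) → MISS  vc=[]
1: 0x1c (blk 7, set 1) → MISS  vc=[9]
2: 0x1d (blk 7, set 1) → L1-HIT  vc=[9]
3: 0x1d (blk 7, set 1) → L1-HIT  vc=[9]
4: 0xd (blk 3, set 1) → MISS  vc=[9, 7]
5: 0x1c (blk 7, set 1) → VC-HIT  vc=[9, 3]
6: 0xe (blk 3, set 1) → VC-HIT  vc=[9, 7]
7: 0x1f (blk 7, set 1) → VC-HIT  vc=[9, 3]
8: 0xe (blk 3, set 1) → VC-HIT  vc=[9, 7]

SEQ = [MISS, MISS, L1-HIT, L1-HIT, MISS, VC-HIT, VC-HIT, VC-HIT, VC-HIT]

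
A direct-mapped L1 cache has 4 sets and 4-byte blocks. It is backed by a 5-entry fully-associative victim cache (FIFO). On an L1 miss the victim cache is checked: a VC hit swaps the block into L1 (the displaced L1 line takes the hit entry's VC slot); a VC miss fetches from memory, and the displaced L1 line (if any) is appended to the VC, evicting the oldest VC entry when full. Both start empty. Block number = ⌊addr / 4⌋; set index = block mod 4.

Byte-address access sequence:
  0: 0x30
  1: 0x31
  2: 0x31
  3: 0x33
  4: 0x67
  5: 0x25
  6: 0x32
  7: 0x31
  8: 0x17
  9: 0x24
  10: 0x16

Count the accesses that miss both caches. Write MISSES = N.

MISSES = 4

  [0] addr=0x30 blk=12 s=0: MISS | VC []
  [1] addr=0x31 blk=12 s=0: L1-HIT | VC []
  [2] addr=0x31 blk=12 s=0: L1-HIT | VC []
  [3] addr=0x33 blk=12 s=0: L1-HIT | VC []
  [4] addr=0x67 blk=25 s=1: MISS | VC []
  [5] addr=0x25 blk=9 s=1: MISS | VC [25]
  [6] addr=0x32 blk=12 s=0: L1-HIT | VC [25]
  [7] addr=0x31 blk=12 s=0: L1-HIT | VC [25]
  [8] addr=0x17 blk=5 s=1: MISS | VC [25, 9]
  [9] addr=0x24 blk=9 s=1: VC-HIT | VC [25, 5]
  [10] addr=0x16 blk=5 s=1: VC-HIT | VC [25, 9]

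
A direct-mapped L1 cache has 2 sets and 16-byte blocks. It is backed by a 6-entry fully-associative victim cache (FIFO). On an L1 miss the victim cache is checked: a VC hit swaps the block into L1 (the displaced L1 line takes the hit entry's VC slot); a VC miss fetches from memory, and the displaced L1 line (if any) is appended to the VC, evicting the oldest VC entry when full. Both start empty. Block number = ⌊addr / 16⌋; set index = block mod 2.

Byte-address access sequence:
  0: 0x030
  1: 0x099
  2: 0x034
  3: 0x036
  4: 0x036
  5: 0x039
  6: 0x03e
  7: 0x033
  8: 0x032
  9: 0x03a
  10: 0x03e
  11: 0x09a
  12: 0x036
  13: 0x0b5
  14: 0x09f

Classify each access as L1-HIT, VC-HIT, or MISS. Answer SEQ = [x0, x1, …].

SEQ = [MISS, MISS, VC-HIT, L1-HIT, L1-HIT, L1-HIT, L1-HIT, L1-HIT, L1-HIT, L1-HIT, L1-HIT, VC-HIT, VC-HIT, MISS, VC-HIT]

  [0] addr=0x30 blk=3 s=1: MISS | VC []
  [1] addr=0x99 blk=9 s=1: MISS | VC [3]
  [2] addr=0x34 blk=3 s=1: VC-HIT | VC [9]
  [3] addr=0x36 blk=3 s=1: L1-HIT | VC [9]
  [4] addr=0x36 blk=3 s=1: L1-HIT | VC [9]
  [5] addr=0x39 blk=3 s=1: L1-HIT | VC [9]
  [6] addr=0x3e blk=3 s=1: L1-HIT | VC [9]
  [7] addr=0x33 blk=3 s=1: L1-HIT | VC [9]
  [8] addr=0x32 blk=3 s=1: L1-HIT | VC [9]
  [9] addr=0x3a blk=3 s=1: L1-HIT | VC [9]
  [10] addr=0x3e blk=3 s=1: L1-HIT | VC [9]
  [11] addr=0x9a blk=9 s=1: VC-HIT | VC [3]
  [12] addr=0x36 blk=3 s=1: VC-HIT | VC [9]
  [13] addr=0xb5 blk=11 s=1: MISS | VC [9, 3]
  [14] addr=0x9f blk=9 s=1: VC-HIT | VC [11, 3]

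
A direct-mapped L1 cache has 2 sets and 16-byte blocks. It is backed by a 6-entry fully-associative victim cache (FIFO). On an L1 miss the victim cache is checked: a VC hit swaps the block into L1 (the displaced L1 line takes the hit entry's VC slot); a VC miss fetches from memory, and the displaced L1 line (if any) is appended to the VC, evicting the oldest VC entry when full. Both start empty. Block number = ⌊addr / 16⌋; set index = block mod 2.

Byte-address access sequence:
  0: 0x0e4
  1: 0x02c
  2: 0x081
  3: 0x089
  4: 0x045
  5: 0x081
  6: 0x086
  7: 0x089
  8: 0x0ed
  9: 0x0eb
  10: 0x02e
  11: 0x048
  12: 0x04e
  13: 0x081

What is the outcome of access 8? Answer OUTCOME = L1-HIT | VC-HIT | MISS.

  [0] addr=0xe4 blk=14 s=0: MISS | VC []
  [1] addr=0x2c blk=2 s=0: MISS | VC [14]
  [2] addr=0x81 blk=8 s=0: MISS | VC [14, 2]
  [3] addr=0x89 blk=8 s=0: L1-HIT | VC [14, 2]
  [4] addr=0x45 blk=4 s=0: MISS | VC [14, 2, 8]
  [5] addr=0x81 blk=8 s=0: VC-HIT | VC [14, 2, 4]
  [6] addr=0x86 blk=8 s=0: L1-HIT | VC [14, 2, 4]
  [7] addr=0x89 blk=8 s=0: L1-HIT | VC [14, 2, 4]
  [8] addr=0xed blk=14 s=0: VC-HIT | VC [8, 2, 4]
  [9] addr=0xeb blk=14 s=0: L1-HIT | VC [8, 2, 4]
  [10] addr=0x2e blk=2 s=0: VC-HIT | VC [8, 14, 4]
  [11] addr=0x48 blk=4 s=0: VC-HIT | VC [8, 14, 2]
  [12] addr=0x4e blk=4 s=0: L1-HIT | VC [8, 14, 2]
  [13] addr=0x81 blk=8 s=0: VC-HIT | VC [4, 14, 2]

OUTCOME = VC-HIT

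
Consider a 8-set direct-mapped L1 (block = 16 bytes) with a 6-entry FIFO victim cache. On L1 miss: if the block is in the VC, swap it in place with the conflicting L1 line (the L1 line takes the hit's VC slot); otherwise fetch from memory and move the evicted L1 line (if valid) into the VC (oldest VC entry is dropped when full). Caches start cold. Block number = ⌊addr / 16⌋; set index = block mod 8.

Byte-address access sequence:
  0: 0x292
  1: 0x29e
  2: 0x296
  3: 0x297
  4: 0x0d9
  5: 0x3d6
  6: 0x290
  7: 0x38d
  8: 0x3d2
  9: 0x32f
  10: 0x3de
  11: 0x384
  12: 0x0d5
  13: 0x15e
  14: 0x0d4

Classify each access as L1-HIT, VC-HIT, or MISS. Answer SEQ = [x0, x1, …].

SEQ = [MISS, L1-HIT, L1-HIT, L1-HIT, MISS, MISS, L1-HIT, MISS, L1-HIT, MISS, L1-HIT, L1-HIT, VC-HIT, MISS, VC-HIT]

#0 0x292→b41/s1 MISS; vc=[]
#1 0x29e→b41/s1 L1-HIT; vc=[]
#2 0x296→b41/s1 L1-HIT; vc=[]
#3 0x297→b41/s1 L1-HIT; vc=[]
#4 0xd9→b13/s5 MISS; vc=[]
#5 0x3d6→b61/s5 MISS; vc=[13]
#6 0x290→b41/s1 L1-HIT; vc=[13]
#7 0x38d→b56/s0 MISS; vc=[13]
#8 0x3d2→b61/s5 L1-HIT; vc=[13]
#9 0x32f→b50/s2 MISS; vc=[13]
#10 0x3de→b61/s5 L1-HIT; vc=[13]
#11 0x384→b56/s0 L1-HIT; vc=[13]
#12 0xd5→b13/s5 VC-HIT; vc=[61]
#13 0x15e→b21/s5 MISS; vc=[61,13]
#14 0xd4→b13/s5 VC-HIT; vc=[61,21]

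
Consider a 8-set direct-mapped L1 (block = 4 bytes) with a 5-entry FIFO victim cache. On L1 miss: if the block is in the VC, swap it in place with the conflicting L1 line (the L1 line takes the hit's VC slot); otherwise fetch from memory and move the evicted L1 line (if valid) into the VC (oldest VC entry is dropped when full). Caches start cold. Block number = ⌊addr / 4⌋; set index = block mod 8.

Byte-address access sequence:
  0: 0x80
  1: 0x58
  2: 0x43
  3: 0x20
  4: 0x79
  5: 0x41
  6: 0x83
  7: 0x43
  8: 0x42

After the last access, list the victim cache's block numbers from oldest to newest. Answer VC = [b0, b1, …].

  [0] addr=0x80 blk=32 s=0: MISS | VC []
  [1] addr=0x58 blk=22 s=6: MISS | VC []
  [2] addr=0x43 blk=16 s=0: MISS | VC [32]
  [3] addr=0x20 blk=8 s=0: MISS | VC [32, 16]
  [4] addr=0x79 blk=30 s=6: MISS | VC [32, 16, 22]
  [5] addr=0x41 blk=16 s=0: VC-HIT | VC [32, 8, 22]
  [6] addr=0x83 blk=32 s=0: VC-HIT | VC [16, 8, 22]
  [7] addr=0x43 blk=16 s=0: VC-HIT | VC [32, 8, 22]
  [8] addr=0x42 blk=16 s=0: L1-HIT | VC [32, 8, 22]

VC = [32, 8, 22]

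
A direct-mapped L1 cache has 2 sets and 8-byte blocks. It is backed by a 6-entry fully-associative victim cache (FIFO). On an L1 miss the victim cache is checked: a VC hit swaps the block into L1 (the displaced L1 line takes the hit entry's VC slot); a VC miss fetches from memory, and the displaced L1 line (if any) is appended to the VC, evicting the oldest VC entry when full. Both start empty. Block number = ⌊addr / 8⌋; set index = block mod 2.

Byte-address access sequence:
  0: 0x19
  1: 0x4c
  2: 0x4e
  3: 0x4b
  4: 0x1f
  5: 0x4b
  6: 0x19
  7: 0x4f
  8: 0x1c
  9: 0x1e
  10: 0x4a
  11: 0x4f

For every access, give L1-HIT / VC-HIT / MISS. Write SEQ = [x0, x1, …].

SEQ = [MISS, MISS, L1-HIT, L1-HIT, VC-HIT, VC-HIT, VC-HIT, VC-HIT, VC-HIT, L1-HIT, VC-HIT, L1-HIT]

#0 0x19→b3/s1 MISS; vc=[]
#1 0x4c→b9/s1 MISS; vc=[3]
#2 0x4e→b9/s1 L1-HIT; vc=[3]
#3 0x4b→b9/s1 L1-HIT; vc=[3]
#4 0x1f→b3/s1 VC-HIT; vc=[9]
#5 0x4b→b9/s1 VC-HIT; vc=[3]
#6 0x19→b3/s1 VC-HIT; vc=[9]
#7 0x4f→b9/s1 VC-HIT; vc=[3]
#8 0x1c→b3/s1 VC-HIT; vc=[9]
#9 0x1e→b3/s1 L1-HIT; vc=[9]
#10 0x4a→b9/s1 VC-HIT; vc=[3]
#11 0x4f→b9/s1 L1-HIT; vc=[3]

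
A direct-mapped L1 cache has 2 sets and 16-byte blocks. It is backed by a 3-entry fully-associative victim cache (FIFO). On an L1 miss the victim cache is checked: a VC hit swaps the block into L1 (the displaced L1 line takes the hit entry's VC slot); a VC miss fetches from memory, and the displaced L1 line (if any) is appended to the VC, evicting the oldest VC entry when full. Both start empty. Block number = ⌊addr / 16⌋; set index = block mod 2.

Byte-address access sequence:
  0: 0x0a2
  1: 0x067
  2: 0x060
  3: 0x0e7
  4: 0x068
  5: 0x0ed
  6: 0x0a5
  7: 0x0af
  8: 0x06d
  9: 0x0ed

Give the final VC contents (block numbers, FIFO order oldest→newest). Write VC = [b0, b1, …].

VC = [6, 10]

#0 0xa2→b10/s0 MISS; vc=[]
#1 0x67→b6/s0 MISS; vc=[10]
#2 0x60→b6/s0 L1-HIT; vc=[10]
#3 0xe7→b14/s0 MISS; vc=[10,6]
#4 0x68→b6/s0 VC-HIT; vc=[10,14]
#5 0xed→b14/s0 VC-HIT; vc=[10,6]
#6 0xa5→b10/s0 VC-HIT; vc=[14,6]
#7 0xaf→b10/s0 L1-HIT; vc=[14,6]
#8 0x6d→b6/s0 VC-HIT; vc=[14,10]
#9 0xed→b14/s0 VC-HIT; vc=[6,10]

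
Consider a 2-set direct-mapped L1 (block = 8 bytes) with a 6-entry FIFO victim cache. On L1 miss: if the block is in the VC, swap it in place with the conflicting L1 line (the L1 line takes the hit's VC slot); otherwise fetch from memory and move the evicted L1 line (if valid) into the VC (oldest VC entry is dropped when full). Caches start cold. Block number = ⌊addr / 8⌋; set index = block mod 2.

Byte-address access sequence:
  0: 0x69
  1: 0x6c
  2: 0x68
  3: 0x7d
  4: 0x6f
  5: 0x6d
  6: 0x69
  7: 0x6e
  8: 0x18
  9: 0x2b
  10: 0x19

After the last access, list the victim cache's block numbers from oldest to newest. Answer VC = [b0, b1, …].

#0 0x69→b13/s1 MISS; vc=[]
#1 0x6c→b13/s1 L1-HIT; vc=[]
#2 0x68→b13/s1 L1-HIT; vc=[]
#3 0x7d→b15/s1 MISS; vc=[13]
#4 0x6f→b13/s1 VC-HIT; vc=[15]
#5 0x6d→b13/s1 L1-HIT; vc=[15]
#6 0x69→b13/s1 L1-HIT; vc=[15]
#7 0x6e→b13/s1 L1-HIT; vc=[15]
#8 0x18→b3/s1 MISS; vc=[15,13]
#9 0x2b→b5/s1 MISS; vc=[15,13,3]
#10 0x19→b3/s1 VC-HIT; vc=[15,13,5]

VC = [15, 13, 5]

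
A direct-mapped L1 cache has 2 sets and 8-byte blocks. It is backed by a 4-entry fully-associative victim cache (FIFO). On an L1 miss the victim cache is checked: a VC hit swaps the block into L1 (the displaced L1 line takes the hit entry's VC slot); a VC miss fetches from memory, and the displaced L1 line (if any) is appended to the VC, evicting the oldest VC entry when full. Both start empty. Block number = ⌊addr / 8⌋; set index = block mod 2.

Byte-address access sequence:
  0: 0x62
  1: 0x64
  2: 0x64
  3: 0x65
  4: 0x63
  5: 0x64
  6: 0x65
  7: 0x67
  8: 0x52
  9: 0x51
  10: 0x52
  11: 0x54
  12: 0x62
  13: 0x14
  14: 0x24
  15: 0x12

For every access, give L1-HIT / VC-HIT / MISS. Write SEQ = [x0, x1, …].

SEQ = [MISS, L1-HIT, L1-HIT, L1-HIT, L1-HIT, L1-HIT, L1-HIT, L1-HIT, MISS, L1-HIT, L1-HIT, L1-HIT, VC-HIT, MISS, MISS, VC-HIT]

0: 0x62 (blk 12, set 0) → MISS  vc=[]
1: 0x64 (blk 12, set 0) → L1-HIT  vc=[]
2: 0x64 (blk 12, set 0) → L1-HIT  vc=[]
3: 0x65 (blk 12, set 0) → L1-HIT  vc=[]
4: 0x63 (blk 12, set 0) → L1-HIT  vc=[]
5: 0x64 (blk 12, set 0) → L1-HIT  vc=[]
6: 0x65 (blk 12, set 0) → L1-HIT  vc=[]
7: 0x67 (blk 12, set 0) → L1-HIT  vc=[]
8: 0x52 (blk 10, set 0) → MISS  vc=[12]
9: 0x51 (blk 10, set 0) → L1-HIT  vc=[12]
10: 0x52 (blk 10, set 0) → L1-HIT  vc=[12]
11: 0x54 (blk 10, set 0) → L1-HIT  vc=[12]
12: 0x62 (blk 12, set 0) → VC-HIT  vc=[10]
13: 0x14 (blk 2, set 0) → MISS  vc=[10, 12]
14: 0x24 (blk 4, set 0) → MISS  vc=[10, 12, 2]
15: 0x12 (blk 2, set 0) → VC-HIT  vc=[10, 12, 4]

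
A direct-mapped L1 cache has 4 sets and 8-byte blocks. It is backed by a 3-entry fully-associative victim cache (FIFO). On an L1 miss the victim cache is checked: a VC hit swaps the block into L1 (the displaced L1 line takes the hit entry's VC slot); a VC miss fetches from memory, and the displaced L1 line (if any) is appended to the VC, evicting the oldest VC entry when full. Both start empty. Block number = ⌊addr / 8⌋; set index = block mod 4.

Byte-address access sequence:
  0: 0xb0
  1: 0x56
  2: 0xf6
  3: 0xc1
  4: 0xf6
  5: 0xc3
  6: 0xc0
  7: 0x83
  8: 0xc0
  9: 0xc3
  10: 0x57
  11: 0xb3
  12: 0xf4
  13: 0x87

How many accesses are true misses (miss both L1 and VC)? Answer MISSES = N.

#0 0xb0→b22/s2 MISS; vc=[]
#1 0x56→b10/s2 MISS; vc=[22]
#2 0xf6→b30/s2 MISS; vc=[22,10]
#3 0xc1→b24/s0 MISS; vc=[22,10]
#4 0xf6→b30/s2 L1-HIT; vc=[22,10]
#5 0xc3→b24/s0 L1-HIT; vc=[22,10]
#6 0xc0→b24/s0 L1-HIT; vc=[22,10]
#7 0x83→b16/s0 MISS; vc=[22,10,24]
#8 0xc0→b24/s0 VC-HIT; vc=[22,10,16]
#9 0xc3→b24/s0 L1-HIT; vc=[22,10,16]
#10 0x57→b10/s2 VC-HIT; vc=[22,30,16]
#11 0xb3→b22/s2 VC-HIT; vc=[10,30,16]
#12 0xf4→b30/s2 VC-HIT; vc=[10,22,16]
#13 0x87→b16/s0 VC-HIT; vc=[10,22,24]

MISSES = 5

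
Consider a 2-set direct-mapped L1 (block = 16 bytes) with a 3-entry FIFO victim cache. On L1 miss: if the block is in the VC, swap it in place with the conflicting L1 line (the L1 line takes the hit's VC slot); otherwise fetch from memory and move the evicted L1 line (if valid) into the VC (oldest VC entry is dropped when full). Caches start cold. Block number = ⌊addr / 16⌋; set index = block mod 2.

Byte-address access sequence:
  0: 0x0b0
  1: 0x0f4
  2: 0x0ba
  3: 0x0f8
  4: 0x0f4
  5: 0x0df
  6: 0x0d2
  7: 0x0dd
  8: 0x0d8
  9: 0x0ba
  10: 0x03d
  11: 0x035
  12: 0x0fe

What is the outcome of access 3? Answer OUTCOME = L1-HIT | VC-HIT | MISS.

OUTCOME = VC-HIT

  [0] addr=0xb0 blk=11 s=1: MISS | VC []
  [1] addr=0xf4 blk=15 s=1: MISS | VC [11]
  [2] addr=0xba blk=11 s=1: VC-HIT | VC [15]
  [3] addr=0xf8 blk=15 s=1: VC-HIT | VC [11]
  [4] addr=0xf4 blk=15 s=1: L1-HIT | VC [11]
  [5] addr=0xdf blk=13 s=1: MISS | VC [11, 15]
  [6] addr=0xd2 blk=13 s=1: L1-HIT | VC [11, 15]
  [7] addr=0xdd blk=13 s=1: L1-HIT | VC [11, 15]
  [8] addr=0xd8 blk=13 s=1: L1-HIT | VC [11, 15]
  [9] addr=0xba blk=11 s=1: VC-HIT | VC [13, 15]
  [10] addr=0x3d blk=3 s=1: MISS | VC [13, 15, 11]
  [11] addr=0x35 blk=3 s=1: L1-HIT | VC [13, 15, 11]
  [12] addr=0xfe blk=15 s=1: VC-HIT | VC [13, 3, 11]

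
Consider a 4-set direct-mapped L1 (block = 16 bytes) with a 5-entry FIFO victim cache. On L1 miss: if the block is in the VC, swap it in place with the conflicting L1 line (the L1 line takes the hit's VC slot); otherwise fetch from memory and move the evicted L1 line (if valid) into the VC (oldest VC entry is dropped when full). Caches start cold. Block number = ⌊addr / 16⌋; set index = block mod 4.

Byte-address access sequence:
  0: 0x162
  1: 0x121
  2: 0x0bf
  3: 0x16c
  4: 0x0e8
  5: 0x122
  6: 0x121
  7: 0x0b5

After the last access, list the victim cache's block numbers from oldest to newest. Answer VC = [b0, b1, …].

VC = [14, 22]

#0 0x162→b22/s2 MISS; vc=[]
#1 0x121→b18/s2 MISS; vc=[22]
#2 0xbf→b11/s3 MISS; vc=[22]
#3 0x16c→b22/s2 VC-HIT; vc=[18]
#4 0xe8→b14/s2 MISS; vc=[18,22]
#5 0x122→b18/s2 VC-HIT; vc=[14,22]
#6 0x121→b18/s2 L1-HIT; vc=[14,22]
#7 0xb5→b11/s3 L1-HIT; vc=[14,22]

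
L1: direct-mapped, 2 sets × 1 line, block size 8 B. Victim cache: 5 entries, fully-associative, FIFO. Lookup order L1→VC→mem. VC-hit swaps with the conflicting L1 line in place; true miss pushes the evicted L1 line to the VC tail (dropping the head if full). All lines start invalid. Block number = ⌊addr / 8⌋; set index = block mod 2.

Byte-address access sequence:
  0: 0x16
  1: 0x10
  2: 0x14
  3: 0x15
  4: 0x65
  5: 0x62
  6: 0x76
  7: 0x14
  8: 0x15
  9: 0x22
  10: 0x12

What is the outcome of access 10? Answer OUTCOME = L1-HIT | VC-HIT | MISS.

OUTCOME = VC-HIT

  [0] addr=0x16 blk=2 s=0: MISS | VC []
  [1] addr=0x10 blk=2 s=0: L1-HIT | VC []
  [2] addr=0x14 blk=2 s=0: L1-HIT | VC []
  [3] addr=0x15 blk=2 s=0: L1-HIT | VC []
  [4] addr=0x65 blk=12 s=0: MISS | VC [2]
  [5] addr=0x62 blk=12 s=0: L1-HIT | VC [2]
  [6] addr=0x76 blk=14 s=0: MISS | VC [2, 12]
  [7] addr=0x14 blk=2 s=0: VC-HIT | VC [14, 12]
  [8] addr=0x15 blk=2 s=0: L1-HIT | VC [14, 12]
  [9] addr=0x22 blk=4 s=0: MISS | VC [14, 12, 2]
  [10] addr=0x12 blk=2 s=0: VC-HIT | VC [14, 12, 4]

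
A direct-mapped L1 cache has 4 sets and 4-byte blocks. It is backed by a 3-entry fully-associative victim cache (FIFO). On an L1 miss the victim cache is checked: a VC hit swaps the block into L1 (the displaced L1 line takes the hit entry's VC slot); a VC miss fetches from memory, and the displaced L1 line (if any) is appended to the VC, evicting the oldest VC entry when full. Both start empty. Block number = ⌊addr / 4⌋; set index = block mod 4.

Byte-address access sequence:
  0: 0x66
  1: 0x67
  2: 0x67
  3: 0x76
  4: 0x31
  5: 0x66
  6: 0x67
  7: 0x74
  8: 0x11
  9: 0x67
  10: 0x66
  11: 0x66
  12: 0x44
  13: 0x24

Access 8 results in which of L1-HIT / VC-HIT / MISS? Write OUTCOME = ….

OUTCOME = MISS

0: 0x66 (blk 25, set 1) → MISS  vc=[]
1: 0x67 (blk 25, set 1) → L1-HIT  vc=[]
2: 0x67 (blk 25, set 1) → L1-HIT  vc=[]
3: 0x76 (blk 29, set 1) → MISS  vc=[25]
4: 0x31 (blk 12, set 0) → MISS  vc=[25]
5: 0x66 (blk 25, set 1) → VC-HIT  vc=[29]
6: 0x67 (blk 25, set 1) → L1-HIT  vc=[29]
7: 0x74 (blk 29, set 1) → VC-HIT  vc=[25]
8: 0x11 (blk 4, set 0) → MISS  vc=[25, 12]
9: 0x67 (blk 25, set 1) → VC-HIT  vc=[29, 12]
10: 0x66 (blk 25, set 1) → L1-HIT  vc=[29, 12]
11: 0x66 (blk 25, set 1) → L1-HIT  vc=[29, 12]
12: 0x44 (blk 17, set 1) → MISS  vc=[29, 12, 25]
13: 0x24 (blk 9, set 1) → MISS  vc=[12, 25, 17]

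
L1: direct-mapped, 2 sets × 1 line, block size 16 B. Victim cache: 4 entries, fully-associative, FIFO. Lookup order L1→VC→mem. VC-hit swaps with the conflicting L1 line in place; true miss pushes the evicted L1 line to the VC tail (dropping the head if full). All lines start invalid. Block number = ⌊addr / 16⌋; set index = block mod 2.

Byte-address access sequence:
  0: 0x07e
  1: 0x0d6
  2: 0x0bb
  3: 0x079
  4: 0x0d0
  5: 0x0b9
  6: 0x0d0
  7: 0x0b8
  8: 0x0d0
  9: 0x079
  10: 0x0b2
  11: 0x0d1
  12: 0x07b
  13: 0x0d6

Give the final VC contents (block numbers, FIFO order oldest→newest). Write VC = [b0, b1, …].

VC = [7, 11]

0: 0x7e (blk 7, set 1) → MISS  vc=[]
1: 0xd6 (blk 13, set 1) → MISS  vc=[7]
2: 0xbb (blk 11, set 1) → MISS  vc=[7, 13]
3: 0x79 (blk 7, set 1) → VC-HIT  vc=[11, 13]
4: 0xd0 (blk 13, set 1) → VC-HIT  vc=[11, 7]
5: 0xb9 (blk 11, set 1) → VC-HIT  vc=[13, 7]
6: 0xd0 (blk 13, set 1) → VC-HIT  vc=[11, 7]
7: 0xb8 (blk 11, set 1) → VC-HIT  vc=[13, 7]
8: 0xd0 (blk 13, set 1) → VC-HIT  vc=[11, 7]
9: 0x79 (blk 7, set 1) → VC-HIT  vc=[11, 13]
10: 0xb2 (blk 11, set 1) → VC-HIT  vc=[7, 13]
11: 0xd1 (blk 13, set 1) → VC-HIT  vc=[7, 11]
12: 0x7b (blk 7, set 1) → VC-HIT  vc=[13, 11]
13: 0xd6 (blk 13, set 1) → VC-HIT  vc=[7, 11]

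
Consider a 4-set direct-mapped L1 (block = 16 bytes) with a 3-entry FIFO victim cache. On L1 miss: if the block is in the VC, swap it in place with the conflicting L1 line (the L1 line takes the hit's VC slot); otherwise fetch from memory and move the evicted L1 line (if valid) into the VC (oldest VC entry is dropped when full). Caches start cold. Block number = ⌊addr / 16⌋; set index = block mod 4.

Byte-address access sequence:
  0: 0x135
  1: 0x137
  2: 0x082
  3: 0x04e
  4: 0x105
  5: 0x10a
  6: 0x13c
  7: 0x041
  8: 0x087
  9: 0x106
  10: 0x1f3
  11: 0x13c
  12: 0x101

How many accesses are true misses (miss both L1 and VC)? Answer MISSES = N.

  [0] addr=0x135 blk=19 s=3: MISS | VC []
  [1] addr=0x137 blk=19 s=3: L1-HIT | VC []
  [2] addr=0x82 blk=8 s=0: MISS | VC []
  [3] addr=0x4e blk=4 s=0: MISS | VC [8]
  [4] addr=0x105 blk=16 s=0: MISS | VC [8, 4]
  [5] addr=0x10a blk=16 s=0: L1-HIT | VC [8, 4]
  [6] addr=0x13c blk=19 s=3: L1-HIT | VC [8, 4]
  [7] addr=0x41 blk=4 s=0: VC-HIT | VC [8, 16]
  [8] addr=0x87 blk=8 s=0: VC-HIT | VC [4, 16]
  [9] addr=0x106 blk=16 s=0: VC-HIT | VC [4, 8]
  [10] addr=0x1f3 blk=31 s=3: MISS | VC [4, 8, 19]
  [11] addr=0x13c blk=19 s=3: VC-HIT | VC [4, 8, 31]
  [12] addr=0x101 blk=16 s=0: L1-HIT | VC [4, 8, 31]

MISSES = 5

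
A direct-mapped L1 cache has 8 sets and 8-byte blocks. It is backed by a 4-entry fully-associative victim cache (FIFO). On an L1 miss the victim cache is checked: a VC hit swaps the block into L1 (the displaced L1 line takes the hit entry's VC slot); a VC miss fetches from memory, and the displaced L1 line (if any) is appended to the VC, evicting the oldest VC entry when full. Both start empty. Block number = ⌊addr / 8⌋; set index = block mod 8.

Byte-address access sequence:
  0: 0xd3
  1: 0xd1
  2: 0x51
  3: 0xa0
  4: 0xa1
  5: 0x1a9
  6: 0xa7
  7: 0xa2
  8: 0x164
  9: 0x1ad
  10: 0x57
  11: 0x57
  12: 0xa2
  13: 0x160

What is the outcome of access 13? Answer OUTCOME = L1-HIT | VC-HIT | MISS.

OUTCOME = VC-HIT

#0 0xd3→b26/s2 MISS; vc=[]
#1 0xd1→b26/s2 L1-HIT; vc=[]
#2 0x51→b10/s2 MISS; vc=[26]
#3 0xa0→b20/s4 MISS; vc=[26]
#4 0xa1→b20/s4 L1-HIT; vc=[26]
#5 0x1a9→b53/s5 MISS; vc=[26]
#6 0xa7→b20/s4 L1-HIT; vc=[26]
#7 0xa2→b20/s4 L1-HIT; vc=[26]
#8 0x164→b44/s4 MISS; vc=[26,20]
#9 0x1ad→b53/s5 L1-HIT; vc=[26,20]
#10 0x57→b10/s2 L1-HIT; vc=[26,20]
#11 0x57→b10/s2 L1-HIT; vc=[26,20]
#12 0xa2→b20/s4 VC-HIT; vc=[26,44]
#13 0x160→b44/s4 VC-HIT; vc=[26,20]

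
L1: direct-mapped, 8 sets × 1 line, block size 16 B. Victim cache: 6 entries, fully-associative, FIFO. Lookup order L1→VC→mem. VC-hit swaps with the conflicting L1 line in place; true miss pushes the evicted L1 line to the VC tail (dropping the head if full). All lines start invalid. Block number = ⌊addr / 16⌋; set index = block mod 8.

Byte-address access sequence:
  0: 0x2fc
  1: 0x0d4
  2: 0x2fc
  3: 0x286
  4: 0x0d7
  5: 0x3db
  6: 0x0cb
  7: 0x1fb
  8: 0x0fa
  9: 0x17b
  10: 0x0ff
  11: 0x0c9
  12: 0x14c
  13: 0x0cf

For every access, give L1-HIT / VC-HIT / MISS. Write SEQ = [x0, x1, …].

  [0] addr=0x2fc blk=47 s=7: MISS | VC []
  [1] addr=0xd4 blk=13 s=5: MISS | VC []
  [2] addr=0x2fc blk=47 s=7: L1-HIT | VC []
  [3] addr=0x286 blk=40 s=0: MISS | VC []
  [4] addr=0xd7 blk=13 s=5: L1-HIT | VC []
  [5] addr=0x3db blk=61 s=5: MISS | VC [13]
  [6] addr=0xcb blk=12 s=4: MISS | VC [13]
  [7] addr=0x1fb blk=31 s=7: MISS | VC [13, 47]
  [8] addr=0xfa blk=15 s=7: MISS | VC [13, 47, 31]
  [9] addr=0x17b blk=23 s=7: MISS | VC [13, 47, 31, 15]
  [10] addr=0xff blk=15 s=7: VC-HIT | VC [13, 47, 31, 23]
  [11] addr=0xc9 blk=12 s=4: L1-HIT | VC [13, 47, 31, 23]
  [12] addr=0x14c blk=20 s=4: MISS | VC [13, 47, 31, 23, 12]
  [13] addr=0xcf blk=12 s=4: VC-HIT | VC [13, 47, 31, 23, 20]

SEQ = [MISS, MISS, L1-HIT, MISS, L1-HIT, MISS, MISS, MISS, MISS, MISS, VC-HIT, L1-HIT, MISS, VC-HIT]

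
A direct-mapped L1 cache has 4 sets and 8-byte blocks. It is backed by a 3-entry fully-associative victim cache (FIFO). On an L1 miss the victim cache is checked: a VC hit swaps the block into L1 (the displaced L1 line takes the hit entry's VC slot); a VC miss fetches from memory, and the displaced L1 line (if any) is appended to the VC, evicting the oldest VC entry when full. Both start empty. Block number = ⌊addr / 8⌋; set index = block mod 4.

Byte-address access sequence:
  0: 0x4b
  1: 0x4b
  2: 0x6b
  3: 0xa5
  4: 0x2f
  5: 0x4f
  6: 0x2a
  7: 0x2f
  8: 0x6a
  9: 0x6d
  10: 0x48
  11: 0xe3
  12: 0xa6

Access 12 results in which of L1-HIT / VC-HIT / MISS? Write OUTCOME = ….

#0 0x4b→b9/s1 MISS; vc=[]
#1 0x4b→b9/s1 L1-HIT; vc=[]
#2 0x6b→b13/s1 MISS; vc=[9]
#3 0xa5→b20/s0 MISS; vc=[9]
#4 0x2f→b5/s1 MISS; vc=[9,13]
#5 0x4f→b9/s1 VC-HIT; vc=[5,13]
#6 0x2a→b5/s1 VC-HIT; vc=[9,13]
#7 0x2f→b5/s1 L1-HIT; vc=[9,13]
#8 0x6a→b13/s1 VC-HIT; vc=[9,5]
#9 0x6d→b13/s1 L1-HIT; vc=[9,5]
#10 0x48→b9/s1 VC-HIT; vc=[13,5]
#11 0xe3→b28/s0 MISS; vc=[13,5,20]
#12 0xa6→b20/s0 VC-HIT; vc=[13,5,28]

OUTCOME = VC-HIT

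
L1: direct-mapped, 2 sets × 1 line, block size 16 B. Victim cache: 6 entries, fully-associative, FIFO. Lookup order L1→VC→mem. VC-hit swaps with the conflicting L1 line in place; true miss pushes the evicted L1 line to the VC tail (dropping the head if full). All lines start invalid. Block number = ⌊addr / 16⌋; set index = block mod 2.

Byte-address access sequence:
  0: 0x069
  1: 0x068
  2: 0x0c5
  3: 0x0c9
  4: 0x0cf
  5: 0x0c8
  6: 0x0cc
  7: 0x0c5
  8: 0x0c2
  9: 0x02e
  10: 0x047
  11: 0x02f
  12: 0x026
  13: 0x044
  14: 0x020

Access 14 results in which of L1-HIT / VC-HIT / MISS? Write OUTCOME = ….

  [0] addr=0x69 blk=6 s=0: MISS | VC []
  [1] addr=0x68 blk=6 s=0: L1-HIT | VC []
  [2] addr=0xc5 blk=12 s=0: MISS | VC [6]
  [3] addr=0xc9 blk=12 s=0: L1-HIT | VC [6]
  [4] addr=0xcf blk=12 s=0: L1-HIT | VC [6]
  [5] addr=0xc8 blk=12 s=0: L1-HIT | VC [6]
  [6] addr=0xcc blk=12 s=0: L1-HIT | VC [6]
  [7] addr=0xc5 blk=12 s=0: L1-HIT | VC [6]
  [8] addr=0xc2 blk=12 s=0: L1-HIT | VC [6]
  [9] addr=0x2e blk=2 s=0: MISS | VC [6, 12]
  [10] addr=0x47 blk=4 s=0: MISS | VC [6, 12, 2]
  [11] addr=0x2f blk=2 s=0: VC-HIT | VC [6, 12, 4]
  [12] addr=0x26 blk=2 s=0: L1-HIT | VC [6, 12, 4]
  [13] addr=0x44 blk=4 s=0: VC-HIT | VC [6, 12, 2]
  [14] addr=0x20 blk=2 s=0: VC-HIT | VC [6, 12, 4]

OUTCOME = VC-HIT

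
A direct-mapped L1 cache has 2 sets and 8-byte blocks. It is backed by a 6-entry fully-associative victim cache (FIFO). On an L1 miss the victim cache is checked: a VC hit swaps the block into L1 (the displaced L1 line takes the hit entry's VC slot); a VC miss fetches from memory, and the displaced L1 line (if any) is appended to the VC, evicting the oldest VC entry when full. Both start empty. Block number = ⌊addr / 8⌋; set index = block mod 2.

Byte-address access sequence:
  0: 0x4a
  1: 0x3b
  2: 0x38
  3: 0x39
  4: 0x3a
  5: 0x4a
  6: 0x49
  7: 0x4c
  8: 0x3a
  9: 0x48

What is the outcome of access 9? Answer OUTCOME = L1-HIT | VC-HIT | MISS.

0: 0x4a (blk 9, set 1) → MISS  vc=[]
1: 0x3b (blk 7, set 1) → MISS  vc=[9]
2: 0x38 (blk 7, set 1) → L1-HIT  vc=[9]
3: 0x39 (blk 7, set 1) → L1-HIT  vc=[9]
4: 0x3a (blk 7, set 1) → L1-HIT  vc=[9]
5: 0x4a (blk 9, set 1) → VC-HIT  vc=[7]
6: 0x49 (blk 9, set 1) → L1-HIT  vc=[7]
7: 0x4c (blk 9, set 1) → L1-HIT  vc=[7]
8: 0x3a (blk 7, set 1) → VC-HIT  vc=[9]
9: 0x48 (blk 9, set 1) → VC-HIT  vc=[7]

OUTCOME = VC-HIT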